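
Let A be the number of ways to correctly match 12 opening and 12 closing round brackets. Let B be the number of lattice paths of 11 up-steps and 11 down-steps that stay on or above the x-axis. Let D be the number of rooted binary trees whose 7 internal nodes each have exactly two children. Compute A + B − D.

With 12 pairs the number of balanced bracket strings is the Catalan number C_12. So A = C_12 = 208012.
Paths of 11 up- and 11 down-steps that never dip below the axis are Dyck paths; their count is C_11. So B = C_11 = 58786.
Full binary trees with n internal nodes are counted by C_n; here n = 7. So D = C_7 = 429.
A + B − D = 208012 + 58786 − 429 = 266369.

266369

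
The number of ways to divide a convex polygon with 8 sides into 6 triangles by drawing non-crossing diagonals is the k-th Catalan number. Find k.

Triangulations of a convex m-gon are counted by C_{m−2}; with m = 8 this is C_6.

6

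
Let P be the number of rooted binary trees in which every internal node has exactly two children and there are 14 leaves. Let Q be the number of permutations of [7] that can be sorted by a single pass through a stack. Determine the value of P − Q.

Full binary trees with 14 leaves have 14−1 = 13 internal nodes, so there are C_13 of them. So P = C_13 = 742900.
Stack-sortable permutations are exactly the 231-avoiding ones, counted by C_n; here n = 7. So Q = C_7 = 429.
P − Q = 742900 − 429 = 742471.

742471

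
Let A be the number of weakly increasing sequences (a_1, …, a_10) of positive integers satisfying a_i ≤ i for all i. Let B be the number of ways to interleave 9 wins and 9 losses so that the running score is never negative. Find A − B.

11934

Weakly increasing sequences with a_i ≤ i biject with Dyck paths of semilength 10, so there are C_10. So A = C_10 = 16796.
Ballot sequences with n votes each where one side never trails are Dyck words, counted by C_n; here n = 9. So B = C_9 = 4862.
A − B = 16796 − 4862 = 11934.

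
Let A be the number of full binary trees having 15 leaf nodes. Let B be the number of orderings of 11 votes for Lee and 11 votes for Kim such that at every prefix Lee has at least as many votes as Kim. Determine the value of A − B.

2615654

Full binary trees with 15 leaves have 15−1 = 14 internal nodes, so there are C_14 of them. So A = C_14 = 2674440.
Ballot sequences with n votes each where one side never trails are Dyck words, counted by C_n; here n = 11. So B = C_11 = 58786.
A − B = 2674440 − 58786 = 2615654.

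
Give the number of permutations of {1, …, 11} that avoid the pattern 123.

58786

For any fixed pattern of length 3, the pattern-avoiding permutations of [11] number C_11.
C_11 = C_10 · 2(2·10+1)/(10+2) = 16796 · 42/12 = 58786.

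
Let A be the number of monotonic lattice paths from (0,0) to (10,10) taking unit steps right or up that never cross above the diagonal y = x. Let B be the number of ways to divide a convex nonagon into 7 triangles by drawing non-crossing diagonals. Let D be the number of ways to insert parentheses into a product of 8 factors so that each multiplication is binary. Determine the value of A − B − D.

Monotone paths in an n×n grid that stay weakly below the diagonal are counted by C_n; here n = 10. So A = C_10 = 16796.
A convex 9-gon is triangulated into 7 triangles, and the number of such triangulations is the Catalan number C_{9−2} = C_7. So B = C_7 = 429.
Ways to associate a product of 8 factors correspond to binary trees on 8 leaves, so the count is C_7. So D = C_7 = 429.
A − B − D = 16796 − 429 − 429 = 15938.

15938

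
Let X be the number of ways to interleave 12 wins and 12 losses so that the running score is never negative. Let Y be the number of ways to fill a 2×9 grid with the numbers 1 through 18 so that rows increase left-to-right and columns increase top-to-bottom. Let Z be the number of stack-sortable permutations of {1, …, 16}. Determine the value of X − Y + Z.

Reading a vote for the leader as '(' and for the other as ')' turns such a sequence into a balanced string of 12 pairs, so the count is C_12. So X = C_12 = 208012.
By the hook-length formula (or a Dyck-path bijection), SYT of shape 2×9 number C_9. So Y = C_9 = 4862.
By Knuth's characterisation, the stack-sortable permutations of length 16 are the 231-avoiders, numbering C_16. So Z = C_16 = 35357670.
X − Y + Z = 208012 − 4862 + 35357670 = 35560820.

35560820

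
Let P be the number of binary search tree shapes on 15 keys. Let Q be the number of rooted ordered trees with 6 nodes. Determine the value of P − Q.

Rooted binary trees with 15 nodes (each child slot possibly empty) number C_15. So P = C_15 = 9694845.
A rooted plane tree on 6 nodes has 5 edges, and such trees are counted by C_5. So Q = C_5 = 42.
P − Q = 9694845 − 42 = 9694803.

9694803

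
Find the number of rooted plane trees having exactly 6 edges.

A rooted plane tree with 6 edges has 7 nodes, and the count is C_6.
C_6 = 132.

132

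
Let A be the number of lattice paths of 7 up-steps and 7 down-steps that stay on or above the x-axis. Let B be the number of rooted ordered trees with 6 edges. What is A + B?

Dyck paths of semilength n (length 2n) are counted by C_n; here n = 7. So A = C_7 = 429.
A rooted plane tree with 6 edges has 7 nodes, and the count is C_6. So B = C_6 = 132.
A + B = 429 + 132 = 561.

561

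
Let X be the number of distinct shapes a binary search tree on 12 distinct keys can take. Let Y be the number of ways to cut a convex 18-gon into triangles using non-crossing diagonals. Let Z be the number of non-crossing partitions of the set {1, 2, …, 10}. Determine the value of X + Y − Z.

35548886

Binary trees (left/right distinguished) on n nodes are counted by C_n; here n = 12. So X = C_12 = 208012.
Triangulations of a convex m-gon are counted by C_{m−2}; with m = 18 this is C_16. So Y = C_16 = 35357670.
Non-crossing partitions of an n-element set are counted by C_n; here n = 10. So Z = C_10 = 16796.
X + Y − Z = 208012 + 35357670 − 16796 = 35548886.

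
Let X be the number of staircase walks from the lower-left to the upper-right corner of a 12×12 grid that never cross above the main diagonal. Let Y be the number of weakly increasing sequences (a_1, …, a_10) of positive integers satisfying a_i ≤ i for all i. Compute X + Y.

224808

Sub-diagonal monotone paths from (0,0) to (12,12) biject with Dyck paths of semilength 12, giving C_12. So X = C_12 = 208012.
Such sub-staircase sequences of length n are counted by C_n; here n = 10. So Y = C_10 = 16796.
X + Y = 208012 + 16796 = 224808.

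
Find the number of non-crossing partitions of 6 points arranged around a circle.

132

Non-crossing partitions of an n-element set are counted by C_n; here n = 6.
C_6 = C(12,6)/7 = 924/7 = 132.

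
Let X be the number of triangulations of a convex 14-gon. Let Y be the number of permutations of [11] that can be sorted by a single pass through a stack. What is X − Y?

149226

A convex 14-gon is triangulated into 12 triangles, and the number of such triangulations is the Catalan number C_{14−2} = C_12. So X = C_12 = 208012.
By Knuth's characterisation, the stack-sortable permutations of length 11 are the 231-avoiders, numbering C_11. So Y = C_11 = 58786.
X − Y = 208012 − 58786 = 149226.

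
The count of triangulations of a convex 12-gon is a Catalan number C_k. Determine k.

A convex 12-gon is triangulated into 10 triangles, and the number of such triangulations is the Catalan number C_{12−2} = C_10.

10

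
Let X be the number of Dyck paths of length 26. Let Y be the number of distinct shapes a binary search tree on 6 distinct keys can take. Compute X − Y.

742768

Dyck paths of semilength n (length 2n) are counted by C_n; here n = 13. So X = C_13 = 742900.
Binary trees (left/right distinguished) on n nodes are counted by C_n; here n = 6. So Y = C_6 = 132.
X − Y = 742900 − 132 = 742768.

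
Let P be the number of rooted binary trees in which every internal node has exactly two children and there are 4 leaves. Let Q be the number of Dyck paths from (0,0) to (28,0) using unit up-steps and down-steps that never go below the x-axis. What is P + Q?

Full binary trees with 4 leaves have 4−1 = 3 internal nodes, so there are C_3 of them. So P = C_3 = 5.
Paths of 14 up- and 14 down-steps that never dip below the axis are Dyck paths; their count is C_14. So Q = C_14 = 2674440.
P + Q = 5 + 2674440 = 2674445.

2674445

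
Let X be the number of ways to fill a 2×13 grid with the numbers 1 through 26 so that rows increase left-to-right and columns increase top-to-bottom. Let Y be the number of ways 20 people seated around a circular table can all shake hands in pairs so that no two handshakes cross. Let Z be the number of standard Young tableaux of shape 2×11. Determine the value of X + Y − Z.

Standard Young tableaux of shape 2×n are counted by C_n; here n = 13. So X = C_13 = 742900.
With 20 = 2·10 people, non-crossing handshake pairings are non-crossing perfect matchings on a circle, counted by C_10. So Y = C_10 = 16796.
Standard Young tableaux of shape 2×n are counted by C_n; here n = 11. So Z = C_11 = 58786.
X + Y − Z = 742900 + 16796 − 58786 = 700910.

700910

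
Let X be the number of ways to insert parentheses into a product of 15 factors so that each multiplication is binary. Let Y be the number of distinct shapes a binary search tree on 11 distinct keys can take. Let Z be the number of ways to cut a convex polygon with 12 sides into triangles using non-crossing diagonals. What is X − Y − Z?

2598858

Parenthesizations of m factors correspond to full binary trees with m leaves, counted by C_{m−1}; m = 15 gives C_14. So X = C_14 = 2674440.
Rooted binary trees with 11 nodes (each child slot possibly empty) number C_11. So Y = C_11 = 58786.
Triangulations of a convex m-gon are counted by C_{m−2}; with m = 12 this is C_10. So Z = C_10 = 16796.
X − Y − Z = 2674440 − 58786 − 16796 = 2598858.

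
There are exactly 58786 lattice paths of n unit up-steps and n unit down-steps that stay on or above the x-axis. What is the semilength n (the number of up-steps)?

Dyck paths of semilength n are counted by C_n; 58786 = C_11.

11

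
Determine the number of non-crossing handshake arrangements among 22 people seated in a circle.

58786

Non-crossing handshake pairings of 2n people are counted by C_n; 22 people gives n = 11.
C_11 = C(22,11)/12 = 705432/12 = 58786.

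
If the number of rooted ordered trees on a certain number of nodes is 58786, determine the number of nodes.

Rooted ordered trees on m nodes are counted by C_{m−1}; 58786 = C_11.
So the index is 11, and the number of nodes is 11 + 1 = 12.

12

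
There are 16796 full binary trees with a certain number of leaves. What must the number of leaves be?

Full binary trees with L leaves are counted by C_{L−1}; 16796 = C_10.
So the index is 10, and the number of leaves is 10 + 1 = 11.

11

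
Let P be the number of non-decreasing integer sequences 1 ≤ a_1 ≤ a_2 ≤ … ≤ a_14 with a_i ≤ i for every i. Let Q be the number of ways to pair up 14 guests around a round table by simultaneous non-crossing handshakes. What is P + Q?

2674869

Weakly increasing sequences with a_i ≤ i biject with Dyck paths of semilength 14, so there are C_14. So P = C_14 = 2674440.
Non-crossing handshake pairings of 2n people are counted by C_n; 14 people gives n = 7. So Q = C_7 = 429.
P + Q = 2674440 + 429 = 2674869.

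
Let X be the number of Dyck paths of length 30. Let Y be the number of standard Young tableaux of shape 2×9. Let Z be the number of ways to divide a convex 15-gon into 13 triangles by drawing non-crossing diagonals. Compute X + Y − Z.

Paths of 15 up- and 15 down-steps that never dip below the axis are Dyck paths; their count is C_15. So X = C_15 = 9694845.
By the hook-length formula (or a Dyck-path bijection), SYT of shape 2×9 number C_9. So Y = C_9 = 4862.
Triangulations of a convex m-gon are counted by C_{m−2}; with m = 15 this is C_13. So Z = C_13 = 742900.
X + Y − Z = 9694845 + 4862 − 742900 = 8956807.

8956807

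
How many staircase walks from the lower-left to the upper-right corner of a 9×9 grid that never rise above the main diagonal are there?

Sub-diagonal monotone paths from (0,0) to (9,9) biject with Dyck paths of semilength 9, giving C_9.
C_9 = 4862.

4862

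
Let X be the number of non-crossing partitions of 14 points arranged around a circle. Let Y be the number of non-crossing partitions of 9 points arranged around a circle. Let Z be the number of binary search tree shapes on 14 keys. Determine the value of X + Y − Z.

4862

Non-crossing partitions of an n-element set are counted by C_n; here n = 14. So X = C_14 = 2674440.
Non-crossing partitions of an n-element set are counted by C_n; here n = 9. So Y = C_9 = 4862.
Rooted binary trees with 14 nodes (each child slot possibly empty) number C_14. So Z = C_14 = 2674440.
X + Y − Z = 2674440 + 4862 − 2674440 = 4862.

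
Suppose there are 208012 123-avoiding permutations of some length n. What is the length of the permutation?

12

Permutations of [n] avoiding a fixed length-3 pattern are counted by C_n. The Catalan number equal to 208012 is C_12.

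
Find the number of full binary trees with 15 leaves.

2674440

Full binary trees with 15 leaves have 15−1 = 14 internal nodes, so there are C_14 of them.
C_14 = C_13 · 2(2·13+1)/(13+2) = 742900 · 54/15 = 2674440.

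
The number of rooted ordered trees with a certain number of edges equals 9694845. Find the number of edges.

15

Rooted ordered trees with n edges are counted by C_n; 9694845 = C_15.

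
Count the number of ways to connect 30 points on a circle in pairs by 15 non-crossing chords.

9694845

Non-crossing perfect matchings of 2n points on a circle are counted by C_n; with 30 points, n = 15.
C_15 = C(30,15)/16 = 155117520/16 = 9694845.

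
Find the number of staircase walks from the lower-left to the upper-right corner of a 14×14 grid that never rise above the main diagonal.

Monotone paths in an n×n grid that stay weakly below the diagonal are counted by C_n; here n = 14.
C_14 = C(28,14)/15 = 40116600/15 = 2674440.

2674440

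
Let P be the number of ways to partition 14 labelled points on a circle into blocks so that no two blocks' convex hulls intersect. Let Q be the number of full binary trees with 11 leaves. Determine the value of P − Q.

2657644

Non-crossing partitions of an n-element set are counted by C_n; here n = 14. So P = C_14 = 2674440.
A full binary tree with L leaves has L−1 internal nodes and is counted by C_{L−1}; L = 11 gives C_10. So Q = C_10 = 16796.
P − Q = 2674440 − 16796 = 2657644.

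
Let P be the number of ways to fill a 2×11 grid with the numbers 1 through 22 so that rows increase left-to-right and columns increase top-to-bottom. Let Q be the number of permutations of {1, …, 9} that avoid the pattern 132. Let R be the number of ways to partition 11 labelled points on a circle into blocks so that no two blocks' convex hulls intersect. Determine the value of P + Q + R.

Standard Young tableaux of shape 2×n are counted by C_n; here n = 11. So P = C_11 = 58786.
For any fixed pattern of length 3, the pattern-avoiding permutations of [9] number C_9. So Q = C_9 = 4862.
Non-crossing partitions of an n-element set are counted by C_n; here n = 11. So R = C_11 = 58786.
P + Q + R = 58786 + 4862 + 58786 = 122434.

122434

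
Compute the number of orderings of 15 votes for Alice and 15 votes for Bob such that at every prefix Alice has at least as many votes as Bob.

Reading a vote for the leader as '(' and for the other as ')' turns such a sequence into a balanced string of 15 pairs, so the count is C_15.
C_15 = C_14 · 2(2·14+1)/(14+2) = 2674440 · 58/16 = 9694845.

9694845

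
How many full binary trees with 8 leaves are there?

429

A full binary tree with L leaves has L−1 internal nodes and is counted by C_{L−1}; L = 8 gives C_7.
C_7 = C(14,7)/8 = 3432/8 = 429.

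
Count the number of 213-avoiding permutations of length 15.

For any fixed pattern of length 3, the pattern-avoiding permutations of [15] number C_15.
C_15 = C_14 · 2(2·14+1)/(14+2) = 2674440 · 58/16 = 9694845.

9694845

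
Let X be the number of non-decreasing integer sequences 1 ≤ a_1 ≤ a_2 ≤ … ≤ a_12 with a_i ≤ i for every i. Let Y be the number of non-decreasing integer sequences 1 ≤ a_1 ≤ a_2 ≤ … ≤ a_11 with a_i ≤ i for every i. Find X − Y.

149226

Such sub-staircase sequences of length n are counted by C_n; here n = 12. So X = C_12 = 208012.
Weakly increasing sequences with a_i ≤ i biject with Dyck paths of semilength 11, so there are C_11. So Y = C_11 = 58786.
X − Y = 208012 − 58786 = 149226.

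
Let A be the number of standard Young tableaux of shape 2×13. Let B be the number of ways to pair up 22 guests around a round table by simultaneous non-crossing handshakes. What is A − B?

684114

By the hook-length formula (or a Dyck-path bijection), SYT of shape 2×13 number C_13. So A = C_13 = 742900.
Non-crossing handshake pairings of 2n people are counted by C_n; 22 people gives n = 11. So B = C_11 = 58786.
A − B = 742900 − 58786 = 684114.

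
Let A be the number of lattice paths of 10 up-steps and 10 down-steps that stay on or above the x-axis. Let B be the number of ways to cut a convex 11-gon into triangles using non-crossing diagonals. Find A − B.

11934

A Dyck path with 10 up-steps and 10 down-steps has semilength 10, so there are C_10 of them. So A = C_10 = 16796.
Triangulations of a convex m-gon are counted by C_{m−2}; with m = 11 this is C_9. So B = C_9 = 4862.
A − B = 16796 − 4862 = 11934.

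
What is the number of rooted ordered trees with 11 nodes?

16796

Rooted ordered (plane) trees on m nodes have m−1 edges and are counted by C_{m−1}; m = 11 gives C_10.
C_10 = 16796.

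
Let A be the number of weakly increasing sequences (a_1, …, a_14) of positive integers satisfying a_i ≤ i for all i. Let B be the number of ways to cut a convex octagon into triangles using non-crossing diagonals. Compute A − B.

2674308

Weakly increasing sequences with a_i ≤ i biject with Dyck paths of semilength 14, so there are C_14. So A = C_14 = 2674440.
The number of triangulations of an 8-gon is the Catalan number C_6 (index = sides − 2). So B = C_6 = 132.
A − B = 2674440 − 132 = 2674308.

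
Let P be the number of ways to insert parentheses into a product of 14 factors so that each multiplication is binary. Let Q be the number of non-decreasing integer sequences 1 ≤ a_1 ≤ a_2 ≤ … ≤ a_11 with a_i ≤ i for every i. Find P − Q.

684114

Ways to associate a product of 14 factors correspond to binary trees on 14 leaves, so the count is C_13. So P = C_13 = 742900.
Weakly increasing sequences with a_i ≤ i biject with Dyck paths of semilength 11, so there are C_11. So Q = C_11 = 58786.
P − Q = 742900 − 58786 = 684114.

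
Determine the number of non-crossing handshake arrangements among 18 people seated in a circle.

4862

With 18 = 2·9 people, non-crossing handshake pairings are non-crossing perfect matchings on a circle, counted by C_9.
C_9 = C(18,9)/10 = 48620/10 = 4862.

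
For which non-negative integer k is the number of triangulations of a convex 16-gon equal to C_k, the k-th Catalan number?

14

A convex 16-gon is triangulated into 14 triangles, and the number of such triangulations is the Catalan number C_{16−2} = C_14.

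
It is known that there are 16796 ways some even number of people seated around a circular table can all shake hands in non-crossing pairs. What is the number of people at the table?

20

Non-crossing handshake pairings of 2n people are counted by C_n, and C_10 = 16796.
So n = 10, and there are 2n = 20 people.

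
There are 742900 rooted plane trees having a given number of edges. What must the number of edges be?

Rooted ordered trees with n edges are counted by C_n, and C_13 = 742900.

13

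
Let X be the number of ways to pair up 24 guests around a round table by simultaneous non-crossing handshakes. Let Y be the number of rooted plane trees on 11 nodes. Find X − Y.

With 24 = 2·12 people, non-crossing handshake pairings are non-crossing perfect matchings on a circle, counted by C_12. So X = C_12 = 208012.
Rooted ordered (plane) trees on m nodes have m−1 edges and are counted by C_{m−1}; m = 11 gives C_10. So Y = C_10 = 16796.
X − Y = 208012 − 16796 = 191216.

191216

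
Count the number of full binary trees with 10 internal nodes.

16796

The number of full binary trees on 10 internal nodes is the Catalan number C_10.
C_10 = C(20,10)/11 = 184756/11 = 16796.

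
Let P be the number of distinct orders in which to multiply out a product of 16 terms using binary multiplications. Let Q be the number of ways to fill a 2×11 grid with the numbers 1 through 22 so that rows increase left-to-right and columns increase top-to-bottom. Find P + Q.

9753631

Ways to associate a product of 16 factors correspond to binary trees on 16 leaves, so the count is C_15. So P = C_15 = 9694845.
Standard Young tableaux of shape 2×n are counted by C_n; here n = 11. So Q = C_11 = 58786.
P + Q = 9694845 + 58786 = 9753631.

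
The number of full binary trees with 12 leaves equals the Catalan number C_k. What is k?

11

Full binary trees with 12 leaves have 12−1 = 11 internal nodes, so there are C_11 of them.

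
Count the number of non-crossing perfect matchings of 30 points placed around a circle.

Non-crossing perfect matchings of 2n points on a circle are counted by C_n; with 30 points, n = 15.
C_15 = 9694845.

9694845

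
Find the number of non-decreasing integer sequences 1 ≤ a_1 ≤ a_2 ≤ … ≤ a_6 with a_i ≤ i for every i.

Weakly increasing sequences with a_i ≤ i biject with Dyck paths of semilength 6, so there are C_6.
C_6 = C(12,6)/7 = 924/7 = 132.

132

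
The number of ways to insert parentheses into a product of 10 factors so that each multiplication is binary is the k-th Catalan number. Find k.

Parenthesizations of m factors correspond to full binary trees with m leaves, counted by C_{m−1}; m = 10 gives C_9.

9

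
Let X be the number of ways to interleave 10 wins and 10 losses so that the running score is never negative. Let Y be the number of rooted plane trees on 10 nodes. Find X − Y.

Ballot sequences with n votes each where one side never trails are Dyck words, counted by C_n; here n = 10. So X = C_10 = 16796.
Rooted ordered (plane) trees on m nodes have m−1 edges and are counted by C_{m−1}; m = 10 gives C_9. So Y = C_9 = 4862.
X − Y = 16796 − 4862 = 11934.

11934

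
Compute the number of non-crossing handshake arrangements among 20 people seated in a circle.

Non-crossing handshake pairings of 2n people are counted by C_n; 20 people gives n = 10.
C_10 = 16796.

16796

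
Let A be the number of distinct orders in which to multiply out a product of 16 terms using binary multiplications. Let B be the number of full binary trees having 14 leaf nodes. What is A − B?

8951945

Ways to associate a product of 16 factors correspond to binary trees on 16 leaves, so the count is C_15. So A = C_15 = 9694845.
A full binary tree with L leaves has L−1 internal nodes and is counted by C_{L−1}; L = 14 gives C_13. So B = C_13 = 742900.
A − B = 9694845 − 742900 = 8951945.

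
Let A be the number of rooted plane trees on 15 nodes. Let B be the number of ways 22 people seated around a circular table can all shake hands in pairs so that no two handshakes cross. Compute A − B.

2615654

A rooted plane tree on 15 nodes has 14 edges, and such trees are counted by C_14. So A = C_14 = 2674440.
Non-crossing handshake pairings of 2n people are counted by C_n; 22 people gives n = 11. So B = C_11 = 58786.
A − B = 2674440 − 58786 = 2615654.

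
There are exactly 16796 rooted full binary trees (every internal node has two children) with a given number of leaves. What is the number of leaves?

11

Full binary trees with L leaves are counted by C_{L−1}. Since C_10 = 16796, the index is 10.
So the index is 10, and the number of leaves is 10 + 1 = 11.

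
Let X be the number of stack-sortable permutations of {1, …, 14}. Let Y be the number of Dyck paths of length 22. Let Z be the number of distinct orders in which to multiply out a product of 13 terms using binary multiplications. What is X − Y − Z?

2407642

Stack-sortable permutations are exactly the 231-avoiding ones, counted by C_n; here n = 14. So X = C_14 = 2674440.
Paths of 11 up- and 11 down-steps that never dip below the axis are Dyck paths; their count is C_11. So Y = C_11 = 58786.
Bracketing 13 factors into binary products is counted by C_{13−1} = C_12. So Z = C_12 = 208012.
X − Y − Z = 2674440 − 58786 − 208012 = 2407642.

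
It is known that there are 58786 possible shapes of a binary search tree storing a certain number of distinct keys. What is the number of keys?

11

Binary search tree shapes on n keys are counted by C_n; 58786 = C_11.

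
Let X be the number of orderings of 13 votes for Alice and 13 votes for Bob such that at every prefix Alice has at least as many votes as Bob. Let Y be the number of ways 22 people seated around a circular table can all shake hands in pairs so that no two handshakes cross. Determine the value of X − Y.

684114

Ballot sequences with n votes each where one side never trails are Dyck words, counted by C_n; here n = 13. So X = C_13 = 742900.
With 22 = 2·11 people, non-crossing handshake pairings are non-crossing perfect matchings on a circle, counted by C_11. So Y = C_11 = 58786.
X − Y = 742900 − 58786 = 684114.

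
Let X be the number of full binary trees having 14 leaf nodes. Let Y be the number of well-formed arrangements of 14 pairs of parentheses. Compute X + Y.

3417340

A full binary tree with L leaves has L−1 internal nodes and is counted by C_{L−1}; L = 14 gives C_13. So X = C_13 = 742900.
With 14 pairs the number of balanced bracket strings is the Catalan number C_14. So Y = C_14 = 2674440.
X + Y = 742900 + 2674440 = 3417340.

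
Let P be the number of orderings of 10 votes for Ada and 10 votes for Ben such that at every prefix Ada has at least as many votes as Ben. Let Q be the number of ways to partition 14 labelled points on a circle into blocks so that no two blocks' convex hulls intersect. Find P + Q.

2691236

Reading a vote for the leader as '(' and for the other as ')' turns such a sequence into a balanced string of 10 pairs, so the count is C_10. So P = C_10 = 16796.
The non-crossing partitions of [14] form a lattice of size C_14. So Q = C_14 = 2674440.
P + Q = 16796 + 2674440 = 2691236.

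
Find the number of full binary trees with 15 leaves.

A full binary tree with L leaves has L−1 internal nodes and is counted by C_{L−1}; L = 15 gives C_14.
C_14 = C_13 · 2(2·13+1)/(13+2) = 742900 · 54/15 = 2674440.

2674440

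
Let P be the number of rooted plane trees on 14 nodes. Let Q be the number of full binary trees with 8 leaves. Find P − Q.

742471

Rooted ordered (plane) trees on m nodes have m−1 edges and are counted by C_{m−1}; m = 14 gives C_13. So P = C_13 = 742900.
A full binary tree with L leaves has L−1 internal nodes and is counted by C_{L−1}; L = 8 gives C_7. So Q = C_7 = 429.
P − Q = 742900 − 429 = 742471.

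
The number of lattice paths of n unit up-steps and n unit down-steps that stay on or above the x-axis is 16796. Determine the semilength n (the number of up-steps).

10

Dyck paths of semilength n are counted by C_n, and C_10 = 16796.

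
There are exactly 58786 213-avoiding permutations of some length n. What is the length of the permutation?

Permutations of [n] avoiding a fixed length-3 pattern are counted by C_n. The Catalan number equal to 58786 is C_11.

11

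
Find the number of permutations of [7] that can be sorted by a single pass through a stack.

429

Stack-sortable permutations are exactly the 231-avoiding ones, counted by C_n; here n = 7.
C_7 = C(14,7)/8 = 3432/8 = 429.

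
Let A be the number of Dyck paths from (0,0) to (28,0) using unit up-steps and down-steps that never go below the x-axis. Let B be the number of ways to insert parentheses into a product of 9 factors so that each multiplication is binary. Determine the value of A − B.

Paths of 14 up- and 14 down-steps that never dip below the axis are Dyck paths; their count is C_14. So A = C_14 = 2674440.
Bracketing 9 factors into binary products is counted by C_{9−1} = C_8. So B = C_8 = 1430.
A − B = 2674440 − 1430 = 2673010.

2673010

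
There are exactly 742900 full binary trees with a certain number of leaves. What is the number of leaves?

Full binary trees with L leaves are counted by C_{L−1}. Since C_13 = 742900, the index is 13.
So the index is 13, and the number of leaves is 13 + 1 = 14.

14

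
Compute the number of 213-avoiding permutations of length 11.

58786

Permutations of [n] avoiding any single length-3 pattern are counted by C_n; here n = 11.
C_11 = C_10 · 2(2·10+1)/(10+2) = 16796 · 42/12 = 58786.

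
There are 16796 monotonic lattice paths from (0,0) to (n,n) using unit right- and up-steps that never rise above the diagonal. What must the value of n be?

10

Such diagonal-avoiding paths in an n×n grid are counted by C_n; 16796 = C_10.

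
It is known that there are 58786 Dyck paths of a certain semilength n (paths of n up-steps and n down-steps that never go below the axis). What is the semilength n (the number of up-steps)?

11

Dyck paths of semilength n are counted by C_n; 58786 = C_11.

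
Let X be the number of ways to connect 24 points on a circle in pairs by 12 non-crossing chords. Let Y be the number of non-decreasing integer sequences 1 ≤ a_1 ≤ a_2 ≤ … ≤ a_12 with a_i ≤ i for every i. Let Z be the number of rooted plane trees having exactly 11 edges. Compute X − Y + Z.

58786

Pairing 24 circle points by 12 non-crossing chords gives C_12 matchings. So X = C_12 = 208012.
Such sub-staircase sequences of length n are counted by C_n; here n = 12. So Y = C_12 = 208012.
Rooted ordered trees with n edges are counted by C_n; here n = 11. So Z = C_11 = 58786.
X − Y + Z = 208012 − 208012 + 58786 = 58786.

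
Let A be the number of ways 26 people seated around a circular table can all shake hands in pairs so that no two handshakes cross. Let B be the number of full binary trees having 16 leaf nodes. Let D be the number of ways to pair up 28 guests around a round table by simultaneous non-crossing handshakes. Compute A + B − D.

Non-crossing handshake pairings of 2n people are counted by C_n; 26 people gives n = 13. So A = C_13 = 742900.
Full binary trees with 16 leaves have 16−1 = 15 internal nodes, so there are C_15 of them. So B = C_15 = 9694845.
With 28 = 2·14 people, non-crossing handshake pairings are non-crossing perfect matchings on a circle, counted by C_14. So D = C_14 = 2674440.
A + B − D = 742900 + 9694845 − 2674440 = 7763305.

7763305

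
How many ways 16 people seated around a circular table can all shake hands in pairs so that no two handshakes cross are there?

With 16 = 2·8 people, non-crossing handshake pairings are non-crossing perfect matchings on a circle, counted by C_8.
C_8 = C(16,8)/9 = 12870/9 = 1430.

1430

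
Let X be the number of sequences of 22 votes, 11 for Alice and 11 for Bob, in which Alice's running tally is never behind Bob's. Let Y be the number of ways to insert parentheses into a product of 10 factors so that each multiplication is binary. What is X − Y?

53924

Ballot sequences with n votes each where one side never trails are Dyck words, counted by C_n; here n = 11. So X = C_11 = 58786.
Parenthesizations of m factors correspond to full binary trees with m leaves, counted by C_{m−1}; m = 10 gives C_9. So Y = C_9 = 4862.
X − Y = 58786 − 4862 = 53924.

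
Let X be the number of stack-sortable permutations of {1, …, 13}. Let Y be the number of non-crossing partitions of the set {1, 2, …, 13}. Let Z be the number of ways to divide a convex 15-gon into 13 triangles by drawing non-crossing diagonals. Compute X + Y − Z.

Stack-sortable permutations are exactly the 231-avoiding ones, counted by C_n; here n = 13. So X = C_13 = 742900.
Non-crossing partitions of an n-element set are counted by C_n; here n = 13. So Y = C_13 = 742900.
Triangulations of a convex m-gon are counted by C_{m−2}; with m = 15 this is C_13. So Z = C_13 = 742900.
X + Y − Z = 742900 + 742900 − 742900 = 742900.

742900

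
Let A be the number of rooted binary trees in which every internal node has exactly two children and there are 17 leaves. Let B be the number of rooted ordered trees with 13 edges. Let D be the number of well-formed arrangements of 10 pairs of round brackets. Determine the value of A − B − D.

34597974

A full binary tree with L leaves has L−1 internal nodes and is counted by C_{L−1}; L = 17 gives C_16. So A = C_16 = 35357670.
A rooted plane tree with 13 edges has 14 nodes, and the count is C_13. So B = C_13 = 742900.
Balanced strings of n pairs of brackets are counted by C_n; here n = 10. So D = C_10 = 16796.
A − B − D = 35357670 − 742900 − 16796 = 34597974.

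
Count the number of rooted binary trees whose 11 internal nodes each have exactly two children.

58786

Full binary trees with n internal nodes are counted by C_n; here n = 11.
C_11 = C(22,11)/12 = 705432/12 = 58786.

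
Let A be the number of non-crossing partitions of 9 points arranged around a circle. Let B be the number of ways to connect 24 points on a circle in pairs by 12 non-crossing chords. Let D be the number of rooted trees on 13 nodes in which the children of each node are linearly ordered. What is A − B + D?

4862

Non-crossing partitions of an n-element set are counted by C_n; here n = 9. So A = C_9 = 4862.
Non-crossing perfect matchings of 2n points on a circle are counted by C_n; with 24 points, n = 12. So B = C_12 = 208012.
A rooted plane tree on 13 nodes has 12 edges, and such trees are counted by C_12. So D = C_12 = 208012.
A − B + D = 4862 − 208012 + 208012 = 4862.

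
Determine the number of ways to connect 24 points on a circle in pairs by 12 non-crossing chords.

208012

Pairing 24 circle points by 12 non-crossing chords gives C_12 matchings.
C_12 = C(24,12)/13 = 2704156/13 = 208012.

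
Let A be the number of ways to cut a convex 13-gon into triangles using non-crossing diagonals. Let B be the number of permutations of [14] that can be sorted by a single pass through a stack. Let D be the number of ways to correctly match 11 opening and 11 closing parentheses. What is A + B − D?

The number of triangulations of a 13-gon is the Catalan number C_11 (index = sides − 2). So A = C_11 = 58786.
Stack-sortable permutations are exactly the 231-avoiding ones, counted by C_n; here n = 14. So B = C_14 = 2674440.
With 11 pairs the number of balanced bracket strings is the Catalan number C_11. So D = C_11 = 58786.
A + B − D = 58786 + 2674440 − 58786 = 2674440.

2674440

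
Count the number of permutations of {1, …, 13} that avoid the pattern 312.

For any fixed pattern of length 3, the pattern-avoiding permutations of [13] number C_13.
C_13 = C(26,13)/14 = 10400600/14 = 742900.

742900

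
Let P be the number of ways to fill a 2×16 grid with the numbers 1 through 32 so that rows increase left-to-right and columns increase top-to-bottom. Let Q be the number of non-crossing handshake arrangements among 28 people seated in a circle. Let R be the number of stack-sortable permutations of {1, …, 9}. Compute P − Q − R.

Standard Young tableaux of shape 2×n are counted by C_n; here n = 16. So P = C_16 = 35357670.
Non-crossing handshake pairings of 2n people are counted by C_n; 28 people gives n = 14. So Q = C_14 = 2674440.
Stack-sortable permutations are exactly the 231-avoiding ones, counted by C_n; here n = 9. So R = C_9 = 4862.
P − Q − R = 35357670 − 2674440 − 4862 = 32678368.

32678368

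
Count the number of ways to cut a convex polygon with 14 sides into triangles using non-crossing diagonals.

208012

Triangulations of a convex m-gon are counted by C_{m−2}; with m = 14 this is C_12.
C_12 = C_11 · 2(2·11+1)/(11+2) = 58786 · 46/13 = 208012.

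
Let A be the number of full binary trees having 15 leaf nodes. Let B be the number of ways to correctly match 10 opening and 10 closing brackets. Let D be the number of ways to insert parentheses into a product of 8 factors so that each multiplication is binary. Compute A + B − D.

A full binary tree with L leaves has L−1 internal nodes and is counted by C_{L−1}; L = 15 gives C_14. So A = C_14 = 2674440.
A balanced arrangement of 10 bracket pairs is a Dyck word of semilength 10, so the count is C_10. So B = C_10 = 16796.
Bracketing 8 factors into binary products is counted by C_{8−1} = C_7. So D = C_7 = 429.
A + B − D = 2674440 + 16796 − 429 = 2690807.

2690807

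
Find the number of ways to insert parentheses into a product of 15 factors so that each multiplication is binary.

Bracketing 15 factors into binary products is counted by C_{15−1} = C_14.
C_14 = 2674440.

2674440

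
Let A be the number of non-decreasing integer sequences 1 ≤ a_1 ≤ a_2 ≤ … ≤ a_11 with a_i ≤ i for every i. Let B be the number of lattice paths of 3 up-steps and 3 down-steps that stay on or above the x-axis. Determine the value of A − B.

58781

Weakly increasing sequences with a_i ≤ i biject with Dyck paths of semilength 11, so there are C_11. So A = C_11 = 58786.
Dyck paths of semilength n (length 2n) are counted by C_n; here n = 3. So B = C_3 = 5.
A − B = 58786 − 5 = 58781.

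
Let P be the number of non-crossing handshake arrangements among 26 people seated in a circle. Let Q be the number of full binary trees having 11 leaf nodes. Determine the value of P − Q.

With 26 = 2·13 people, non-crossing handshake pairings are non-crossing perfect matchings on a circle, counted by C_13. So P = C_13 = 742900.
Full binary trees with 11 leaves have 11−1 = 10 internal nodes, so there are C_10 of them. So Q = C_10 = 16796.
P − Q = 742900 − 16796 = 726104.

726104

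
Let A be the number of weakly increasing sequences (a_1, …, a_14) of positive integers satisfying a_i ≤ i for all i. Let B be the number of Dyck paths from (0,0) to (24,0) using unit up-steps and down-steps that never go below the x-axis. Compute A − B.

Weakly increasing sequences with a_i ≤ i biject with Dyck paths of semilength 14, so there are C_14. So A = C_14 = 2674440.
A Dyck path with 12 up-steps and 12 down-steps has semilength 12, so there are C_12 of them. So B = C_12 = 208012.
A − B = 2674440 − 208012 = 2466428.

2466428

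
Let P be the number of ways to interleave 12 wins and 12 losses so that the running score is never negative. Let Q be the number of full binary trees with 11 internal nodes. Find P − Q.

Ballot sequences with n votes each where one side never trails are Dyck words, counted by C_n; here n = 12. So P = C_12 = 208012.
Full binary trees with n internal nodes are counted by C_n; here n = 11. So Q = C_11 = 58786.
P − Q = 208012 − 58786 = 149226.

149226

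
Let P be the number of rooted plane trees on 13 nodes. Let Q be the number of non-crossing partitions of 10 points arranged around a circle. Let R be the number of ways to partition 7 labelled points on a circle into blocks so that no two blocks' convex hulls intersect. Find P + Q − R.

224379

Rooted ordered (plane) trees on m nodes have m−1 edges and are counted by C_{m−1}; m = 13 gives C_12. So P = C_12 = 208012.
The non-crossing partitions of [10] form a lattice of size C_10. So Q = C_10 = 16796.
The non-crossing partitions of [7] form a lattice of size C_7. So R = C_7 = 429.
P + Q − R = 208012 + 16796 − 429 = 224379.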